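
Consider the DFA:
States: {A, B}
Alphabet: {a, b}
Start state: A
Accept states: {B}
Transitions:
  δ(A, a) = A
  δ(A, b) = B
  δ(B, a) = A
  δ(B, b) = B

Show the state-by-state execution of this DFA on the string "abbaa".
read 'a': A → A
  read 'b': A → B
  read 'b': B → B
  read 'a': B → A
  read 'a': A → A
A -> A -> B -> B -> A -> A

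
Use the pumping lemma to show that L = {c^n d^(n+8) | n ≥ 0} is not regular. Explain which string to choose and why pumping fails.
Assume L is regular with pumping length p. Idea: pumping the c-block breaks the fixed offset of 8.
Choose s = c^p d^(p+8) ∈ L. By the pumping lemma, s = xyz with |xy| ≤ p, |y| > 0, so y = c^k with k ≥ 1. Then xy²z = c^(p+k) d^(p+8). For this to be in L we would need p+8 = (p+k)+8, i.e. k = 0, contradicting k ≥ 1. So xy²z ∉ L.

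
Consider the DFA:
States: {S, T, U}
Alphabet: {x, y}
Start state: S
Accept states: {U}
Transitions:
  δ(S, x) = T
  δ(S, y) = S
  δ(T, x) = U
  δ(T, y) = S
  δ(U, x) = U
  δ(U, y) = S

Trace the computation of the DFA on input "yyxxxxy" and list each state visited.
read 'y': S → S
  read 'y': S → S
  read 'x': S → T
  read 'x': T → U
  read 'x': U → U
  read 'x': U → U
  read 'y': U → S
S -> S -> S -> T -> U -> U -> U -> S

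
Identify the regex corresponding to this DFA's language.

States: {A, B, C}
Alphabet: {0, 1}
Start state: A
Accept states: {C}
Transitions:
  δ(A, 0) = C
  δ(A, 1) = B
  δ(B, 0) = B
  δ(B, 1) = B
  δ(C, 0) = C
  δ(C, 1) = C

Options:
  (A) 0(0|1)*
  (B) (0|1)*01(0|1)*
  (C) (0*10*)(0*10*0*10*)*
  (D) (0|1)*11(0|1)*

Check each option against the DFA on short strings; one disagreement eliminates an option:
  (A) 0(0|1)*: agrees with the DFA on every string of length ≤ 6
  (B) (0|1)*01(0|1)*: on '0' the DFA goes A → C and accepts (C ∈ Accept), but the regex does not match it → eliminate
  (C) (0*10*)(0*10*0*10*)*: on '0' the DFA goes A → C and accepts (C ∈ Accept), but the regex does not match it → eliminate
  (D) (0|1)*11(0|1)*: on '0' the DFA goes A → C and accepts (C ∈ Accept), but the regex does not match it → eliminate
Only (A) is consistent with the DFA.
(A) 0(0|1)*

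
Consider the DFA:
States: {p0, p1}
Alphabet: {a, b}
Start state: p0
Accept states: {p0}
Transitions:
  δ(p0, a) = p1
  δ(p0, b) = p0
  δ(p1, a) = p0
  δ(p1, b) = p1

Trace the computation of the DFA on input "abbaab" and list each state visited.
read 'a': p0 → p1
  read 'b': p1 → p1
  read 'b': p1 → p1
  read 'a': p1 → p0
  read 'a': p0 → p1
  read 'b': p1 → p1
p0 -> p1 -> p1 -> p1 -> p0 -> p1 -> p1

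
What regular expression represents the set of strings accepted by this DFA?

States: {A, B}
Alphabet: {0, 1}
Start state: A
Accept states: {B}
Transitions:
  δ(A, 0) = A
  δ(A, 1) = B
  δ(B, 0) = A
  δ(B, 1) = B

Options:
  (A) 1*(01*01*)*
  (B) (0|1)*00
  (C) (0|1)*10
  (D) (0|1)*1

Check each option against the DFA on short strings; one disagreement eliminates an option:
  (A) 1*(01*01*)*: on ε the DFA stays in A and rejects (A ∉ Accept), but the regex matches it → eliminate
  (B) (0|1)*00: on '1' the DFA goes A → B and accepts (B ∈ Accept), but the regex does not match it → eliminate
  (C) (0|1)*10: on '1' the DFA goes A → B and accepts (B ∈ Accept), but the regex does not match it → eliminate
  (D) (0|1)*1: agrees with the DFA on every string of length ≤ 6
Only (D) is consistent with the DFA.
(D) (0|1)*1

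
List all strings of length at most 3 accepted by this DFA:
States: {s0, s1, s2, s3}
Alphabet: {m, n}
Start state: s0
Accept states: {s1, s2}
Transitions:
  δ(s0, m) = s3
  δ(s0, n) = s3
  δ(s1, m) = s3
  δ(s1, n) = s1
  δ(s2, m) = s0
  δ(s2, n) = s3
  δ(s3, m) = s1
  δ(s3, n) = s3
mm, nm, mmn, mnm, nmn, nnm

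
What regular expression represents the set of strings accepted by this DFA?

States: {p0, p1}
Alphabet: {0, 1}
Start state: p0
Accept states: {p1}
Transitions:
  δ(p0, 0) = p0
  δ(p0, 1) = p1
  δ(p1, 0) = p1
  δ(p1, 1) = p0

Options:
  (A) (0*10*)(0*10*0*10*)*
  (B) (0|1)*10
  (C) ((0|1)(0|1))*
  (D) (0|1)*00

Check each option against the DFA on short strings; one disagreement eliminates an option:
  (A) (0*10*)(0*10*0*10*)*: agrees with the DFA on every string of length ≤ 6
  (B) (0|1)*10: on '1' the DFA goes p0 → p1 and accepts (p1 ∈ Accept), but the regex does not match it → eliminate
  (C) ((0|1)(0|1))*: on ε the DFA stays in p0 and rejects (p0 ∉ Accept), but the regex matches it → eliminate
  (D) (0|1)*00: on '1' the DFA goes p0 → p1 and accepts (p1 ∈ Accept), but the regex does not match it → eliminate
Only (A) is consistent with the DFA.
(A) (0*10*)(0*10*0*10*)*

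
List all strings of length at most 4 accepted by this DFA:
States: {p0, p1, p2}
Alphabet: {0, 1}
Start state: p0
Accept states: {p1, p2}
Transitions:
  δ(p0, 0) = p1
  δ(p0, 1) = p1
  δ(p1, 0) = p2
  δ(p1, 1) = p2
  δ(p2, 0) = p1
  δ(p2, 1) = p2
0, 1, 00, 01, 10, 11, 000, 001, 010, 011, 100, 101, 110, 111, 0000, 0001, 0010, 0011, 0100, 0101, 0110, 0111, 1000, 1001, 1010, 1011, 1100, 1101, 1110, 1111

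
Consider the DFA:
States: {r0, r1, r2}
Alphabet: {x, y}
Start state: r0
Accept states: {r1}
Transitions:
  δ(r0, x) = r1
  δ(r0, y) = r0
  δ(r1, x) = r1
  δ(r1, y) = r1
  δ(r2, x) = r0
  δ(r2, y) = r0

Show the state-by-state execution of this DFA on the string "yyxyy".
read 'y': r0 → r0
  read 'y': r0 → r0
  read 'x': r0 → r1
  read 'y': r1 → r1
  read 'y': r1 → r1
r0 -> r0 -> r0 -> r1 -> r1 -> r1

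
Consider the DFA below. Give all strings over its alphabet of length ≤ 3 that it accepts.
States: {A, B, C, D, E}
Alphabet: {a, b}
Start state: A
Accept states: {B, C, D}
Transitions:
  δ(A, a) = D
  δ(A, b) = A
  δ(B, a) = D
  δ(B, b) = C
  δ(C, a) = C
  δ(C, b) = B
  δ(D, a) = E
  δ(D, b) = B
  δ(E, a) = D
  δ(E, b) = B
a, ab, ba, aaa, aab, aba, abb, bab, bba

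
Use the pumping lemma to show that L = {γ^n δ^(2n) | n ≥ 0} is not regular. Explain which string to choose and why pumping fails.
Assume L is regular with pumping length p. Idea: pumping the γ-block breaks the 1:2 ratio.
Choose s = γ^p δ^(2p) (length 3p ≥ p). By the pumping lemma, s = xyz with |xy| ≤ p, |y| > 0, so y = γ^k with k ≥ 1. Then xy²z = γ^(p+k) δ^(2p). For this to be in L we would need 2p = 2(p+k), i.e. 2k = 0, contradicting k ≥ 1. So xy²z ∉ L.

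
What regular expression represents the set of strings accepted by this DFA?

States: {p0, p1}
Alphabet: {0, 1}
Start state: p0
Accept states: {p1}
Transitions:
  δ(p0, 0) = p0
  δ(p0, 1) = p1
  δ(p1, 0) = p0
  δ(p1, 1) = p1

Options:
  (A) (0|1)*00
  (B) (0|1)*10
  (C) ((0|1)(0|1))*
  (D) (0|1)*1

Check each option against the DFA on short strings; one disagreement eliminates an option:
  (A) (0|1)*00: on '1' the DFA goes p0 → p1 and accepts (p1 ∈ Accept), but the regex does not match it → eliminate
  (B) (0|1)*10: on '1' the DFA goes p0 → p1 and accepts (p1 ∈ Accept), but the regex does not match it → eliminate
  (C) ((0|1)(0|1))*: on ε the DFA stays in p0 and rejects (p0 ∉ Accept), but the regex matches it → eliminate
  (D) (0|1)*1: agrees with the DFA on every string of length ≤ 6
Only (D) is consistent with the DFA.
(D) (0|1)*1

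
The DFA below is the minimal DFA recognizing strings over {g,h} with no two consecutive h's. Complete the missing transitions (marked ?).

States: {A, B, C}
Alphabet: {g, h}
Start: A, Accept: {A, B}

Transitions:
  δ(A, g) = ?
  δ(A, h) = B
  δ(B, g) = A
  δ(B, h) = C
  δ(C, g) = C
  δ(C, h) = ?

From the language and accept set, identify what each state tracks — A: last symbol not h (ok); B: last symbol h (ok); C: saw hh (dead).
Each missing δ(q, a) is the state matching the new tracked value after reading a.
δ(A, g) = A; δ(C, h) = C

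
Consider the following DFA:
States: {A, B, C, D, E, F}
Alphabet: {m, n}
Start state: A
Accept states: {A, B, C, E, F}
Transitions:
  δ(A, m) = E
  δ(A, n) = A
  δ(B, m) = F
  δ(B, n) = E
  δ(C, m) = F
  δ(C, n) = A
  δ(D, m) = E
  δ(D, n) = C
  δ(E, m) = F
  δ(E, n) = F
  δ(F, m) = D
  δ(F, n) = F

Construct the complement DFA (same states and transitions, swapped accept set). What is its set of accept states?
Complement accept states = All states \ Original accept states
= {A, B, C, D, E, F} \ {A, B, C, E, F}
{D}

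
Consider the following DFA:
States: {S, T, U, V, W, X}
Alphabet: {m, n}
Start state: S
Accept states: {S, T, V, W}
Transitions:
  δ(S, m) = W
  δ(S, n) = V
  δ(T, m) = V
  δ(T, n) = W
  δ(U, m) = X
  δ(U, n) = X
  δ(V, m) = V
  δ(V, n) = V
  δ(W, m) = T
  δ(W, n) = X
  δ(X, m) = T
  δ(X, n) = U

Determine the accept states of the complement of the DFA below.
Complement accept states = All states \ Original accept states
= {S, T, U, V, W, X} \ {S, T, V, W}
{U, X}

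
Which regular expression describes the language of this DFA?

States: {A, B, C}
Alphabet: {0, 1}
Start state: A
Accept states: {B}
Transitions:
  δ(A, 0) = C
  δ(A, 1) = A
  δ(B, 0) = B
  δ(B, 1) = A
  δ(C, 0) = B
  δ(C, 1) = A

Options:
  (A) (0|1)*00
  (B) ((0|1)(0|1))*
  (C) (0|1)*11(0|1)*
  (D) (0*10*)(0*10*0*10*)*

Check each option against the DFA on short strings; one disagreement eliminates an option:
  (A) (0|1)*00: agrees with the DFA on every string of length ≤ 6
  (B) ((0|1)(0|1))*: on ε the DFA stays in A and rejects (A ∉ Accept), but the regex matches it → eliminate
  (C) (0|1)*11(0|1)*: on '00' the DFA goes A → C → B and accepts (B ∈ Accept), but the regex does not match it → eliminate
  (D) (0*10*)(0*10*0*10*)*: on '1' the DFA goes A → A and rejects (A ∉ Accept), but the regex matches it → eliminate
Only (A) is consistent with the DFA.
(A) (0|1)*00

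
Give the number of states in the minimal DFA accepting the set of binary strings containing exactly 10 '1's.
By Myhill–Nerode, count the distinguishable equivalence classes: 12 classes — having seen 0, 1, …, 10, or >10 copies of '1'; the count-10 class is the only accepting one and >10 is dead.
12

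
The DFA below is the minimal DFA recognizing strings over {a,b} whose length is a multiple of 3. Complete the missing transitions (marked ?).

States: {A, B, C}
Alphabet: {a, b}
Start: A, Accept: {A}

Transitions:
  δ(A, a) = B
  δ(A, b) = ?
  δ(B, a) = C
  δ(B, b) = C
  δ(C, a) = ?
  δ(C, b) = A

From the language and accept set, identify what each state tracks — A: length ≡ 0 (mod 3); B: length ≡ 1 (mod 3); C: length ≡ 2 (mod 3).
Each missing δ(q, a) is the state matching the new tracked value after reading a.
δ(A, b) = B; δ(C, a) = A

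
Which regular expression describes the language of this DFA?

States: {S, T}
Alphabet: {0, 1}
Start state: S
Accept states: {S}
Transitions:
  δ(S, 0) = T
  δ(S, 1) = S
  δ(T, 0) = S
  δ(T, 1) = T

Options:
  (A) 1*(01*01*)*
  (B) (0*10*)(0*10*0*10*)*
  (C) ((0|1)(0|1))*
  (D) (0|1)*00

Check each option against the DFA on short strings; one disagreement eliminates an option:
  (A) 1*(01*01*)*: agrees with the DFA on every string of length ≤ 6
  (B) (0*10*)(0*10*0*10*)*: on ε the DFA stays in S and accepts (S ∈ Accept), but the regex does not match it → eliminate
  (C) ((0|1)(0|1))*: on '1' the DFA goes S → S and accepts (S ∈ Accept), but the regex does not match it → eliminate
  (D) (0|1)*00: on ε the DFA stays in S and accepts (S ∈ Accept), but the regex does not match it → eliminate
Only (A) is consistent with the DFA.
(A) 1*(01*01*)*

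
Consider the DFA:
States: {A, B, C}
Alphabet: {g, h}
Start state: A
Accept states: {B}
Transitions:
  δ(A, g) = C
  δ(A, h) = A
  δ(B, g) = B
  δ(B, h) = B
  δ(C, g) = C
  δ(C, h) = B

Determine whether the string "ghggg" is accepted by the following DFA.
Processing string "ghggg":
  A --g--> C
  C --h--> B
  B --g--> B
  B --g--> B
  B --g--> B
Final state: B
Accept states: {B}
Yes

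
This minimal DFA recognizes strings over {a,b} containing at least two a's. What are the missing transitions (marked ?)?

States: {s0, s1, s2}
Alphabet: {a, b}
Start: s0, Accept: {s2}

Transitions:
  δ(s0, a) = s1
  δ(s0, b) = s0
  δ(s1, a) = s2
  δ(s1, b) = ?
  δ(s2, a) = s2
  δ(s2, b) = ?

From the language and accept set, identify what each state tracks — s0: zero a's seen; s1: one a seen; s2: ≥ two a's seen.
Each missing δ(q, a) is the state matching the new tracked value after reading a.
δ(s1, b) = s1; δ(s2, b) = s2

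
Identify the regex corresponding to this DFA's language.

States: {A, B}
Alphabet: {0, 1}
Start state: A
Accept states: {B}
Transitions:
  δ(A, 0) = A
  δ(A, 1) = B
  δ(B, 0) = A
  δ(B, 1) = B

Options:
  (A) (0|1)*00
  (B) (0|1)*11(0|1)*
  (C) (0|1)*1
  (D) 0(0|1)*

Check each option against the DFA on short strings; one disagreement eliminates an option:
  (A) (0|1)*00: on '1' the DFA goes A → B and accepts (B ∈ Accept), but the regex does not match it → eliminate
  (B) (0|1)*11(0|1)*: on '1' the DFA goes A → B and accepts (B ∈ Accept), but the regex does not match it → eliminate
  (C) (0|1)*1: agrees with the DFA on every string of length ≤ 6
  (D) 0(0|1)*: on '0' the DFA goes A → A and rejects (A ∉ Accept), but the regex matches it → eliminate
Only (C) is consistent with the DFA.
(C) (0|1)*1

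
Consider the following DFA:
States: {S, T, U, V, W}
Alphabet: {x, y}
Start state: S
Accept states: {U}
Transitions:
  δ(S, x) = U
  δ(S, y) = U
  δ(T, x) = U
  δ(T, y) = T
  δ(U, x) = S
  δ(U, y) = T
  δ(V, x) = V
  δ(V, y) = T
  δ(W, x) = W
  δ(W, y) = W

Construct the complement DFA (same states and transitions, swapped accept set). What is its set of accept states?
Complement accept states = All states \ Original accept states
= {S, T, U, V, W} \ {U}
{S, T, V, W}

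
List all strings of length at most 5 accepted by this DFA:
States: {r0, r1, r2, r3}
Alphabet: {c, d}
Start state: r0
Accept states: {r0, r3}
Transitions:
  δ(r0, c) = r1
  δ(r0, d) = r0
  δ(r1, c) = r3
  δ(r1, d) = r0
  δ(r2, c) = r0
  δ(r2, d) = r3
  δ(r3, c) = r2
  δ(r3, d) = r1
ε, d, cc, cd, dd, cdd, dcc, dcd, ddd, cccc, cccd, ccdc, ccdd, cdcc, cdcd, cddd, dcdd, ddcc, ddcd, dddd, ccccd, ccddd, cdcdd, cddcc, cddcd, cdddd, dcccc, dcccd, dccdc, dccdd, dcdcc, dcdcd, dcddd, ddcdd, dddcc, dddcd, ddddd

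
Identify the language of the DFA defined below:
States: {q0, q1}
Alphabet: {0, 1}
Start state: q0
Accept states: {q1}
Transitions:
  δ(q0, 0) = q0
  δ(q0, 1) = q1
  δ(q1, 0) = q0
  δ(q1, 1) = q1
Testing a few strings:
  '100' → reject
  '000' → reject
  '101' → accept
  '00' → reject
State roles: q0=last symbol not 1; q1=last symbol is 1
All binary strings ending with 1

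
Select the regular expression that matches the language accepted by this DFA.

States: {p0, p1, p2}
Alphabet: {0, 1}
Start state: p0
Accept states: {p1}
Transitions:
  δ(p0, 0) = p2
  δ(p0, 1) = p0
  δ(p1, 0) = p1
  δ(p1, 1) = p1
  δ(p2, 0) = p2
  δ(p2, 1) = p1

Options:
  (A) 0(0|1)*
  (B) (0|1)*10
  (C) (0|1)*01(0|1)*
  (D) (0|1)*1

Check each option against the DFA on short strings; one disagreement eliminates an option:
  (A) 0(0|1)*: on '0' the DFA goes p0 → p2 and rejects (p2 ∉ Accept), but the regex matches it → eliminate
  (B) (0|1)*10: on '01' the DFA goes p0 → p2 → p1 and accepts (p1 ∈ Accept), but the regex does not match it → eliminate
  (C) (0|1)*01(0|1)*: agrees with the DFA on every string of length ≤ 6
  (D) (0|1)*1: on '1' the DFA goes p0 → p0 and rejects (p0 ∉ Accept), but the regex matches it → eliminate
Only (C) is consistent with the DFA.
(C) (0|1)*01(0|1)*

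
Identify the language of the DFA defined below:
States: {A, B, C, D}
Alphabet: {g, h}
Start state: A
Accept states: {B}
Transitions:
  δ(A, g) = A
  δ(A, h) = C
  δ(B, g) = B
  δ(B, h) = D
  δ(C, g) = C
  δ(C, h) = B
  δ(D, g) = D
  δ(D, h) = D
Testing a few strings:
  'hgg' → reject
  'g' → reject
  'hh' → accept
  'hhh' → reject
State roles: A=zero h's; B=two h's; C=one h; D=≥ three h's (dead)
All strings over {g,h} containing exactly two h's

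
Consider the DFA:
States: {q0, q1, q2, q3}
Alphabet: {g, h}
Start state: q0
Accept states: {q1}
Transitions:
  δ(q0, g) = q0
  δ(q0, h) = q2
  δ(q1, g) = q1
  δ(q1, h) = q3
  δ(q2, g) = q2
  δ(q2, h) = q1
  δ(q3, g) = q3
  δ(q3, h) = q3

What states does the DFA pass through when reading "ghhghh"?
read 'g': q0 → q0
  read 'h': q0 → q2
  read 'h': q2 → q1
  read 'g': q1 → q1
  read 'h': q1 → q3
  read 'h': q3 → q3
q0 -> q0 -> q2 -> q1 -> q1 -> q3 -> q3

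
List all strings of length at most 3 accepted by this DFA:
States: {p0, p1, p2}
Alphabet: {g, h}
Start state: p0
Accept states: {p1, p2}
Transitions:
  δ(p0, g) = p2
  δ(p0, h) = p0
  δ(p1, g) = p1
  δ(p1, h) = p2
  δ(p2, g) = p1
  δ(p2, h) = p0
g, gg, hg, ggg, ggh, ghg, hgg, hhg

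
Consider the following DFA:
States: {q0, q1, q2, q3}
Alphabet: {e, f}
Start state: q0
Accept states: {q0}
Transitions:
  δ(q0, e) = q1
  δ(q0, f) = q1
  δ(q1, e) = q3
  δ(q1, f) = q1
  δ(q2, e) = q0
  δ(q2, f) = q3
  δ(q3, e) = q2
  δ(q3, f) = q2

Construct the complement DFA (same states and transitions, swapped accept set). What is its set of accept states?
Complement accept states = All states \ Original accept states
= {q0, q1, q2, q3} \ {q0}
{q1, q2, q3}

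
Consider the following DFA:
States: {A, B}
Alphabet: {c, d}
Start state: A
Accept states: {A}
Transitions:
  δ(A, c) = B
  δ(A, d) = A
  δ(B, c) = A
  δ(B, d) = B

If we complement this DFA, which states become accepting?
Complement accept states = All states \ Original accept states
= {A, B} \ {A}
{B}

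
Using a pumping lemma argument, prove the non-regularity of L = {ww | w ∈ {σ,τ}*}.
Assume L is regular with pumping length p. Idea: pumping the leading σ-block breaks the equality of the two halves.
Choose s = σ^p τ σ^p τ ∈ L (with w = σ^p τ). |s| = 2p+2 ≥ p. By the pumping lemma, s = xyz with |xy| ≤ p, |y| > 0, so y = σ^k with k ≥ 1, in the first σ-block. Then xy²z = σ^(p+k) τ σ^p τ, of length 2p+2+k. If k is odd this length is odd, so it cannot be of the form ww. If k is even, each half has length p+1+k/2 ≤ p+k, so the first half lies entirely inside the leading σ-block and contains no τ, while the second half ends in τ; the halves differ. Either way xy²z ∉ L.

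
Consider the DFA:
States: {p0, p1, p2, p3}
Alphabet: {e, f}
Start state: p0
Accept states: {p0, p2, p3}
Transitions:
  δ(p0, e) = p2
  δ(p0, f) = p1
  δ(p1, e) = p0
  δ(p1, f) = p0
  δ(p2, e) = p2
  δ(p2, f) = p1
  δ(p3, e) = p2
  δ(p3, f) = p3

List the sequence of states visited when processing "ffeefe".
read 'f': p0 → p1
  read 'f': p1 → p0
  read 'e': p0 → p2
  read 'e': p2 → p2
  read 'f': p2 → p1
  read 'e': p1 → p0
p0 -> p1 -> p0 -> p2 -> p2 -> p1 -> p0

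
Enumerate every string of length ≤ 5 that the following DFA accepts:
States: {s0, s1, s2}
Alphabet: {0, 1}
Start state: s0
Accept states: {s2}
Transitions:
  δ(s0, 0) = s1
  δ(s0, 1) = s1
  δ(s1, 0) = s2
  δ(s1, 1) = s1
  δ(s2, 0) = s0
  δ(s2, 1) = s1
00, 10, 010, 110, 0010, 0110, 1010, 1110, 00000, 00010, 00110, 01010, 01110, 10000, 10010, 10110, 11010, 11110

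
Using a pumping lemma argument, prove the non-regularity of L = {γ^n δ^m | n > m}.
Assume L is regular with pumping length p. Idea: pumping down the γ-block drops the γ-count to at most the δ-count.
Choose s = γ^(p+1) δ^p ∈ L (|s| = 2p+1 ≥ p). By the pumping lemma, s = xyz with |xy| ≤ p, |y| > 0, so y = γ^k with k ≥ 1. Take i = 0: xz = γ^(p+1−k) δ^p. Since k ≥ 1, p+1−k ≤ p, so the number of γ's is no longer strictly greater than the number of δ's, hence xz ∉ L.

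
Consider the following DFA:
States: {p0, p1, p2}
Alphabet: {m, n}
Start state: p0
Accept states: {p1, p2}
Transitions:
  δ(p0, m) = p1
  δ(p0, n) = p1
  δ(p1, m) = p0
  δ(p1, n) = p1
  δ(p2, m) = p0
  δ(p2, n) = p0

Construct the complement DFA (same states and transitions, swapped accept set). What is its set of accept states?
Complement accept states = All states \ Original accept states
= {p0, p1, p2} \ {p1, p2}
{p0}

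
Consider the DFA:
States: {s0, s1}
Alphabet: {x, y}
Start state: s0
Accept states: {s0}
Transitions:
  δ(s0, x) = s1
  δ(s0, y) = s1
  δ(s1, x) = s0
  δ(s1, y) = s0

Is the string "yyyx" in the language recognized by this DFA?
Processing string "yyyx":
  s0 --y--> s1
  s1 --y--> s0
  s0 --y--> s1
  s1 --x--> s0
Final state: s0
Accept states: {s0}
Yes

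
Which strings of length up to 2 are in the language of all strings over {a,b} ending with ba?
ba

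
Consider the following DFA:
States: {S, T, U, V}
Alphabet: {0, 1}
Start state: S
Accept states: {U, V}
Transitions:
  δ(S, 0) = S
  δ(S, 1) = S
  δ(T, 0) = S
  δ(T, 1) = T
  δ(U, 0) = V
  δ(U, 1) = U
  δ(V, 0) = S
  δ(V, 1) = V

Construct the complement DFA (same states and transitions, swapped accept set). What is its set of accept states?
Complement accept states = All states \ Original accept states
= {S, T, U, V} \ {U, V}
{S, T}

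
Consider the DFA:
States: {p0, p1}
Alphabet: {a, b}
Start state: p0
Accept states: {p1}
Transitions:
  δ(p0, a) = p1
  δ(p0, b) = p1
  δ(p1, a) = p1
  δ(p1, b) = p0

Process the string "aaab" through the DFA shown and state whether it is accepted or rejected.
Processing string "aaab":
  p0 --a--> p1
  p1 --a--> p1
  p1 --a--> p1
  p1 --b--> p0
Final state: p0
Accept states: {p1}
No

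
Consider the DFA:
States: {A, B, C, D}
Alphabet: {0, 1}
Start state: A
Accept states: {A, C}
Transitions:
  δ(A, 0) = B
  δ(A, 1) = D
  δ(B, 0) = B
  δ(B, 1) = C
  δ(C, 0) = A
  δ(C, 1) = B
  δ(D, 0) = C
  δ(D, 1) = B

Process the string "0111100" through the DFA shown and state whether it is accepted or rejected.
Processing string "0111100":
  A --0--> B
  B --1--> C
  C --1--> B
  B --1--> C
  C --1--> B
  B --0--> B
  B --0--> B
Final state: B
Accept states: {A, C}
No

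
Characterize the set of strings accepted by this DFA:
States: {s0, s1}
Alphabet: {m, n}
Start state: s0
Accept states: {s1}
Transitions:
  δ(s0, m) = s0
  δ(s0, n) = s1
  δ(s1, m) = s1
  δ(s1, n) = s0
Testing a few strings:
  'nmn' → reject
  'm' → reject
  'n' → accept
  'mm' → reject
State roles: s0=even number of n's so far; s1=odd number of n's so far
All strings over {m,n} with an odd number of n's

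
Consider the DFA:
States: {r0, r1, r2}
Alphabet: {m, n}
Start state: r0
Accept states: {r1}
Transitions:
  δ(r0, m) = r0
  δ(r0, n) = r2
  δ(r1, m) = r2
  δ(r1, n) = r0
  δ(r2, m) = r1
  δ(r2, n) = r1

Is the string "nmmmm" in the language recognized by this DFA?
Processing string "nmmmm":
  r0 --n--> r2
  r2 --m--> r1
  r1 --m--> r2
  r2 --m--> r1
  r1 --m--> r2
Final state: r2
Accept states: {r1}
No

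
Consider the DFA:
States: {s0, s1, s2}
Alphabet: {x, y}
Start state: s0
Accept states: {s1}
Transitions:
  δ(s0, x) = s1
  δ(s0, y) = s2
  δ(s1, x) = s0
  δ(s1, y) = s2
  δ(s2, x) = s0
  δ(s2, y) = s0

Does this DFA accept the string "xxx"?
Processing string "xxx":
  s0 --x--> s1
  s1 --x--> s0
  s0 --x--> s1
Final state: s1
Accept states: {s1}
Yes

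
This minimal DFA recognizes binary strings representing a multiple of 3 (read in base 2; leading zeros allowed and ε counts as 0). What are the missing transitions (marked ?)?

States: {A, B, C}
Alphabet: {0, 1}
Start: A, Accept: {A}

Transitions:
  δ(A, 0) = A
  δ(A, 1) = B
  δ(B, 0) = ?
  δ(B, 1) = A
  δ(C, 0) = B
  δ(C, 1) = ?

From the language and accept set, identify what each state tracks — A: value ≡ 0 (mod 3); B: value ≡ 1 (mod 3); C: value ≡ 2 (mod 3).
Each missing δ(q, a) is the state matching the new tracked value after reading a.
δ(B, 0) = C; δ(C, 1) = C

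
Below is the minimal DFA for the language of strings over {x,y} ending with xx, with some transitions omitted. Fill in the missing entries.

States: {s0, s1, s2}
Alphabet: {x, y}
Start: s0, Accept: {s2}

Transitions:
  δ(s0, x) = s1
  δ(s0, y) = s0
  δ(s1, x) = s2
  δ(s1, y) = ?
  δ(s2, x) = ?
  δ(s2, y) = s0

From the language and accept set, identify what each state tracks — s0: last symbol not x; s1: one trailing x; s2: two trailing x's.
Each missing δ(q, a) is the state matching the new tracked value after reading a.
δ(s1, y) = s0; δ(s2, x) = s2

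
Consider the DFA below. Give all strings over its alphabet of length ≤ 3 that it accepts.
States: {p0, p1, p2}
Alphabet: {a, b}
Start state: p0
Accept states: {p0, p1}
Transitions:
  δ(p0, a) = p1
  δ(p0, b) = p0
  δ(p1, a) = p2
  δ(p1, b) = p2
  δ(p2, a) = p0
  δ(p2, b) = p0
ε, a, b, ba, bb, aaa, aab, aba, abb, bba, bbb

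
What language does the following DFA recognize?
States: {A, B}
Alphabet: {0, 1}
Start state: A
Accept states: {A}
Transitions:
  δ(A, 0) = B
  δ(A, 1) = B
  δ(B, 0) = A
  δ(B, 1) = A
Testing a few strings:
  '1' → reject
  '000' → reject
  '100' → reject
  '01' → accept
State roles: A=even length so far; B=odd length so far
All binary strings of even length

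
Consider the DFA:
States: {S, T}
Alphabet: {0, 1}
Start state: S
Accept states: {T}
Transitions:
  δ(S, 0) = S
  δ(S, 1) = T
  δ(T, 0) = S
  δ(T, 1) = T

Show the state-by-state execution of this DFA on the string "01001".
read '0': S → S
  read '1': S → T
  read '0': T → S
  read '0': S → S
  read '1': S → T
S -> S -> T -> S -> S -> T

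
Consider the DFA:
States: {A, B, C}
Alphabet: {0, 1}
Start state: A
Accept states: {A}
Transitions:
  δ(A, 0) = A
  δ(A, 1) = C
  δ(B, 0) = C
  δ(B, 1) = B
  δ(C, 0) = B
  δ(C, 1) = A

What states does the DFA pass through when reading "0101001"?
read '0': A → A
  read '1': A → C
  read '0': C → B
  read '1': B → B
  read '0': B → C
  read '0': C → B
  read '1': B → B
A -> A -> C -> B -> B -> C -> B -> B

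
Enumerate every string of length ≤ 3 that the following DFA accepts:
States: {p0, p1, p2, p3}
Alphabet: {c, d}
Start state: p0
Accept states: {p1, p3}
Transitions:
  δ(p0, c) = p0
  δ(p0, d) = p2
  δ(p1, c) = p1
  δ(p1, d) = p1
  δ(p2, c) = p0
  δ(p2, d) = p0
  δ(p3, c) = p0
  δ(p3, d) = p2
None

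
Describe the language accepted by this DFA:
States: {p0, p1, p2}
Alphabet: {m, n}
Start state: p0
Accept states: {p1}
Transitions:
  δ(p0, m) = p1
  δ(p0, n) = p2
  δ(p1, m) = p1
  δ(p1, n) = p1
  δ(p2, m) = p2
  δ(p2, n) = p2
Testing a few strings:
  'm' → accept
  'nnn' → reject
  'mmn' → accept
  'mnn' → accept
State roles: p0=no input read; p1=started with m; p2=started with n (dead)
All strings over {m,n} starting with m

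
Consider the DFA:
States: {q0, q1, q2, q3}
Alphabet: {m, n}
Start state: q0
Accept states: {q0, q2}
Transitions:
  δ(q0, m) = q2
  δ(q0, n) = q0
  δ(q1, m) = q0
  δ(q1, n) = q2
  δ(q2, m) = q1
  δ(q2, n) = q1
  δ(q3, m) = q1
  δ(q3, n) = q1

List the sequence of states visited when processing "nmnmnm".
read 'n': q0 → q0
  read 'm': q0 → q2
  read 'n': q2 → q1
  read 'm': q1 → q0
  read 'n': q0 → q0
  read 'm': q0 → q2
q0 -> q0 -> q2 -> q1 -> q0 -> q0 -> q2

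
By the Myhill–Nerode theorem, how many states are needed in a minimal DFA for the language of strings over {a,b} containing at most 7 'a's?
By Myhill–Nerode, count the distinguishable equivalence classes: 9 classes — having seen 0, 1, …, 7, or >7 copies of 'a'; counts 0 through 7 are accepting and >7 is dead.
9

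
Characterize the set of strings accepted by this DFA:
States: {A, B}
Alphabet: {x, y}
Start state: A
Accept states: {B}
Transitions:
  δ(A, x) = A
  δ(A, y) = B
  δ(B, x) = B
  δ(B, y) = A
Testing a few strings:
  'yxy' → reject
  'yxx' → accept
  'yyy' → accept
  'x' → reject
State roles: A=even number of y's so far; B=odd number of y's so far
All strings over {x,y} with an odd number of y's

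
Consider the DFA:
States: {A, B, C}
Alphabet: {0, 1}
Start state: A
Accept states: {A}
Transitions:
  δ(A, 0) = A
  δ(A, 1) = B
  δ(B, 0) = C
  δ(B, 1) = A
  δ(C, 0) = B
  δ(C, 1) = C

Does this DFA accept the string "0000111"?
Processing string "0000111":
  A --0--> A
  A --0--> A
  A --0--> A
  A --0--> A
  A --1--> B
  B --1--> A
  A --1--> B
Final state: B
Accept states: {A}
No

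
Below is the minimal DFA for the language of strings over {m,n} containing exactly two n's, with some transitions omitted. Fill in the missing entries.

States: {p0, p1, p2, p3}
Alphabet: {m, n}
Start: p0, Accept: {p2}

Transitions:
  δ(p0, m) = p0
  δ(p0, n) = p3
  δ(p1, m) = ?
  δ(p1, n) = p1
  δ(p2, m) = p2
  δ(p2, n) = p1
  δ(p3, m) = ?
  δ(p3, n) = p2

From the language and accept set, identify what each state tracks — p0: zero n's; p1: ≥ three n's (dead); p2: two n's; p3: one n.
Each missing δ(q, a) is the state matching the new tracked value after reading a.
δ(p1, m) = p1; δ(p3, m) = p3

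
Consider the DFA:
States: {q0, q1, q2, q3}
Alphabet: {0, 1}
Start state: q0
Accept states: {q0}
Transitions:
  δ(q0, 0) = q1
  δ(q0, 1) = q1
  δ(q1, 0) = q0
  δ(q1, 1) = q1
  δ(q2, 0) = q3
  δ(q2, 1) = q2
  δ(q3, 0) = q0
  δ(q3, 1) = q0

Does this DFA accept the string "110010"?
Processing string "110010":
  q0 --1--> q1
  q1 --1--> q1
  q1 --0--> q0
  q0 --0--> q1
  q1 --1--> q1
  q1 --0--> q0
Final state: q0
Accept states: {q0}
Yes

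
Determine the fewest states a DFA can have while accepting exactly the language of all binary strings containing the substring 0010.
By Myhill–Nerode, count the distinguishable equivalence classes: 5 classes — one per longest suffix of the input that is a prefix of '0010' (lengths 0 through 3), plus an absorbing 'already seen 0010' class.
5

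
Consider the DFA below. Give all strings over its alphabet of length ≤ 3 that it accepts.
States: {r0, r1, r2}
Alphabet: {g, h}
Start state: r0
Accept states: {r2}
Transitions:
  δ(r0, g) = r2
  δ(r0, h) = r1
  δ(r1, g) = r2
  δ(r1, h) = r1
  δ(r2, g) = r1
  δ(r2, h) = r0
g, hg, ggg, ghg, hhg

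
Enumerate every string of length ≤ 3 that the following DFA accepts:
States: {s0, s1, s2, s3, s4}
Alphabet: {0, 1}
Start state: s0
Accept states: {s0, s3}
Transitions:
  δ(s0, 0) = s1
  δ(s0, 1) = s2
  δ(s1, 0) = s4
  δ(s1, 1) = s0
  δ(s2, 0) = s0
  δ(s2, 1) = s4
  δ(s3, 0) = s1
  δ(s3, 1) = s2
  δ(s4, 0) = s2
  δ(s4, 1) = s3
ε, 01, 10, 001, 111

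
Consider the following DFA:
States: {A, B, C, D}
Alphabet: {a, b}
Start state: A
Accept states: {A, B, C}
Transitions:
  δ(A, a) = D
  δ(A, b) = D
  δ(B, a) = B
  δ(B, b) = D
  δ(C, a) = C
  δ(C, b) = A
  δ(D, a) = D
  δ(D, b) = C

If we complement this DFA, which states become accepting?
Complement accept states = All states \ Original accept states
= {A, B, C, D} \ {A, B, C}
{D}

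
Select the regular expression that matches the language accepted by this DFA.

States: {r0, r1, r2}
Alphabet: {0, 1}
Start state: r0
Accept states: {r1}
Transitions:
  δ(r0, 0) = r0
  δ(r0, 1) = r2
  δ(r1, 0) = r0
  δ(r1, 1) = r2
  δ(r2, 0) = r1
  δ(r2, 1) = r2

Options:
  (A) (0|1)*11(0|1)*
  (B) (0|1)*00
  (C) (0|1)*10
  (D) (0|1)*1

Check each option against the DFA on short strings; one disagreement eliminates an option:
  (A) (0|1)*11(0|1)*: on '10' the DFA goes r0 → r2 → r1 and accepts (r1 ∈ Accept), but the regex does not match it → eliminate
  (B) (0|1)*00: on '00' the DFA goes r0 → r0 → r0 and rejects (r0 ∉ Accept), but the regex matches it → eliminate
  (C) (0|1)*10: agrees with the DFA on every string of length ≤ 6
  (D) (0|1)*1: on '1' the DFA goes r0 → r2 and rejects (r2 ∉ Accept), but the regex matches it → eliminate
Only (C) is consistent with the DFA.
(C) (0|1)*10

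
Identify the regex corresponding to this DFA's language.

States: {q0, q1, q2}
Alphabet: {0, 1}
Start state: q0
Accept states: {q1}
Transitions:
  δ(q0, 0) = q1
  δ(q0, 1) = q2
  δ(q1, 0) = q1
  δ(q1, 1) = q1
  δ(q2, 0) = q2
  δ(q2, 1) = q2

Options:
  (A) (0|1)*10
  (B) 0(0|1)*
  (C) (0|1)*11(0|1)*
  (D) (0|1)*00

Check each option against the DFA on short strings; one disagreement eliminates an option:
  (A) (0|1)*10: on '0' the DFA goes q0 → q1 and accepts (q1 ∈ Accept), but the regex does not match it → eliminate
  (B) 0(0|1)*: agrees with the DFA on every string of length ≤ 6
  (C) (0|1)*11(0|1)*: on '0' the DFA goes q0 → q1 and accepts (q1 ∈ Accept), but the regex does not match it → eliminate
  (D) (0|1)*00: on '0' the DFA goes q0 → q1 and accepts (q1 ∈ Accept), but the regex does not match it → eliminate
Only (B) is consistent with the DFA.
(B) 0(0|1)*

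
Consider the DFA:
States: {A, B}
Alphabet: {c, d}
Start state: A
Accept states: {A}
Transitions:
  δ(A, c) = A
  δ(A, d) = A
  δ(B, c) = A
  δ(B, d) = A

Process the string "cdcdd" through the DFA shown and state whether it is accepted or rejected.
Processing string "cdcdd":
  A --c--> A
  A --d--> A
  A --c--> A
  A --d--> A
  A --d--> A
Final state: A
Accept states: {A}
Yes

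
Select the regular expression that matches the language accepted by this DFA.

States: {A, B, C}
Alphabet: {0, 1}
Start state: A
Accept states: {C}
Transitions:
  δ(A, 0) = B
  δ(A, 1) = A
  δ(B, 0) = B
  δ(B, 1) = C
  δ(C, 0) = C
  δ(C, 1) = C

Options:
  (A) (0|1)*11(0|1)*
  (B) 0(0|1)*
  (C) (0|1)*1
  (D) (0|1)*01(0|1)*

Check each option against the DFA on short strings; one disagreement eliminates an option:
  (A) (0|1)*11(0|1)*: on '01' the DFA goes A → B → C and accepts (C ∈ Accept), but the regex does not match it → eliminate
  (B) 0(0|1)*: on '0' the DFA goes A → B and rejects (B ∉ Accept), but the regex matches it → eliminate
  (C) (0|1)*1: on '1' the DFA goes A → A and rejects (A ∉ Accept), but the regex matches it → eliminate
  (D) (0|1)*01(0|1)*: agrees with the DFA on every string of length ≤ 6
Only (D) is consistent with the DFA.
(D) (0|1)*01(0|1)*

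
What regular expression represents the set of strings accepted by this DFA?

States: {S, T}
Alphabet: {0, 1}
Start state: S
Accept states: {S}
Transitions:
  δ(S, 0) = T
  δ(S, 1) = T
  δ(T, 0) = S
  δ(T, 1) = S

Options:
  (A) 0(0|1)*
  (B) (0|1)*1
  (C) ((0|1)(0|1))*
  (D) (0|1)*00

Check each option against the DFA on short strings; one disagreement eliminates an option:
  (A) 0(0|1)*: on ε the DFA stays in S and accepts (S ∈ Accept), but the regex does not match it → eliminate
  (B) (0|1)*1: on ε the DFA stays in S and accepts (S ∈ Accept), but the regex does not match it → eliminate
  (C) ((0|1)(0|1))*: agrees with the DFA on every string of length ≤ 6
  (D) (0|1)*00: on ε the DFA stays in S and accepts (S ∈ Accept), but the regex does not match it → eliminate
Only (C) is consistent with the DFA.
(C) ((0|1)(0|1))*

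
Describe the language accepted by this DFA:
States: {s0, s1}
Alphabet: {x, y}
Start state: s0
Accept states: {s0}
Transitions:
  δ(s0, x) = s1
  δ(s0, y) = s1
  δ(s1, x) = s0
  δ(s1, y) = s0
Testing a few strings:
  'xxx' → reject
  'yxy' → reject
  'x' → reject
  'y' → reject
State roles: s0=even length so far; s1=odd length so far
All strings over {x,y} of even length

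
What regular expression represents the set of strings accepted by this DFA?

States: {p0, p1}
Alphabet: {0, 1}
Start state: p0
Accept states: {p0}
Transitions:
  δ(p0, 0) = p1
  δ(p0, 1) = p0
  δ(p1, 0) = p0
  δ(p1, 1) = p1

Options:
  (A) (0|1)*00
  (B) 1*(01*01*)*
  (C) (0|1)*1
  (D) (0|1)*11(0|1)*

Check each option against the DFA on short strings; one disagreement eliminates an option:
  (A) (0|1)*00: on ε the DFA stays in p0 and accepts (p0 ∈ Accept), but the regex does not match it → eliminate
  (B) 1*(01*01*)*: agrees with the DFA on every string of length ≤ 6
  (C) (0|1)*1: on ε the DFA stays in p0 and accepts (p0 ∈ Accept), but the regex does not match it → eliminate
  (D) (0|1)*11(0|1)*: on ε the DFA stays in p0 and accepts (p0 ∈ Accept), but the regex does not match it → eliminate
Only (B) is consistent with the DFA.
(B) 1*(01*01*)*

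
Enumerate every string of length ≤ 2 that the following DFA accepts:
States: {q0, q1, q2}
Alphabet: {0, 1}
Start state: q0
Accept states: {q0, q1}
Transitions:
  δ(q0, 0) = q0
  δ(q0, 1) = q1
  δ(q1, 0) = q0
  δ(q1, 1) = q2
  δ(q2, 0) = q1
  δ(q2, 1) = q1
ε, 0, 1, 00, 01, 10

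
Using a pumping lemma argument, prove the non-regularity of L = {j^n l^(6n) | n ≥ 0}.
Assume L is regular with pumping length p. Idea: pumping the j-block breaks the 1:6 ratio.
Choose s = j^p l^(6p) (length 7p ≥ p). By the pumping lemma, s = xyz with |xy| ≤ p, |y| > 0, so y = j^k with k ≥ 1. Then xy²z = j^(p+k) l^(6p). For this to be in L we would need 6p = 6(p+k), i.e. 6k = 0, contradicting k ≥ 1. So xy²z ∉ L.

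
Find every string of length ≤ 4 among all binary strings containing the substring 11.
11, 011, 110, 111, 0011, 0110, 0111, 1011, 1100, 1101, 1110, 1111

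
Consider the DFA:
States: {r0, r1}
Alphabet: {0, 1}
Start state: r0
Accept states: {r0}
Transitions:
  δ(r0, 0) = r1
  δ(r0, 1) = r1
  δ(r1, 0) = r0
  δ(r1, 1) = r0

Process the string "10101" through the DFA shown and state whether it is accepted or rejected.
Processing string "10101":
  r0 --1--> r1
  r1 --0--> r0
  r0 --1--> r1
  r1 --0--> r0
  r0 --1--> r1
Final state: r1
Accept states: {r0}
No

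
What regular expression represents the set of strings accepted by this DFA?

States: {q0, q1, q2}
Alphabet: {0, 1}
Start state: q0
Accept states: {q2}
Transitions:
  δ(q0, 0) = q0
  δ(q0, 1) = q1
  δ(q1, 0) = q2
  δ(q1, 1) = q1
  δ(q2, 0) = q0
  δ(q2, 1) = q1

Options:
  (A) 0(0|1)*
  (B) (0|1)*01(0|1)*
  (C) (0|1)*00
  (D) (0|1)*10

Check each option against the DFA on short strings; one disagreement eliminates an option:
  (A) 0(0|1)*: on '0' the DFA goes q0 → q0 and rejects (q0 ∉ Accept), but the regex matches it → eliminate
  (B) (0|1)*01(0|1)*: on '01' the DFA goes q0 → q0 → q1 and rejects (q1 ∉ Accept), but the regex matches it → eliminate
  (C) (0|1)*00: on '00' the DFA goes q0 → q0 → q0 and rejects (q0 ∉ Accept), but the regex matches it → eliminate
  (D) (0|1)*10: agrees with the DFA on every string of length ≤ 6
Only (D) is consistent with the DFA.
(D) (0|1)*10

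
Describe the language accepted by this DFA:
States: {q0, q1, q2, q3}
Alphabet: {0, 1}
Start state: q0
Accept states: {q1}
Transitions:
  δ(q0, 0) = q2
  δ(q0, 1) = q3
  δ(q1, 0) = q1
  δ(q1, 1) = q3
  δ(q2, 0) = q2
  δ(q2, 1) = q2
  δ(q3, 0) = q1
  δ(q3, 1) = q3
Testing a few strings:
  '111' → reject
  '11' → reject
  '100' → accept
  '10' → accept
State roles: q0=no input read; q1=started with 1, last symbol 0; q2=started with 0 (dead); q3=started with 1, last symbol 1
All binary strings that start with 1 and end with 0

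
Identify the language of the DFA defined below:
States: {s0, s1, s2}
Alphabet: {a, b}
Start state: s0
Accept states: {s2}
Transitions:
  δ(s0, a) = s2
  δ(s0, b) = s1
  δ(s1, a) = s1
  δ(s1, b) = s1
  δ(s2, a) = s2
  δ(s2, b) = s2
Testing a few strings:
  'ab' → accept
  'b' → reject
  'bb' → reject
  'ba' → reject
State roles: s0=no input read; s1=started with b (dead); s2=started with a
All strings over {a,b} starting with a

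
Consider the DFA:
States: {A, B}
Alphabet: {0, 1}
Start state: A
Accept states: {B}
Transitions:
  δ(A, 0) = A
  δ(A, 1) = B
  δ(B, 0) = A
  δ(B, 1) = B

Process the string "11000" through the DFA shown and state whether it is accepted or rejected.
Processing string "11000":
  A --1--> B
  B --1--> B
  B --0--> A
  A --0--> A
  A --0--> A
Final state: A
Accept states: {B}
No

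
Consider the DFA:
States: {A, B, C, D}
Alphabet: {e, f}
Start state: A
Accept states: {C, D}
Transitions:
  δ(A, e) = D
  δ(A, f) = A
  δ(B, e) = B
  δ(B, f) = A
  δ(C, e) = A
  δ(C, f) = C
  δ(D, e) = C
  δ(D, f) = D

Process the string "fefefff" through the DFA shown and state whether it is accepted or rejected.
Processing string "fefefff":
  A --f--> A
  A --e--> D
  D --f--> D
  D --e--> C
  C --f--> C
  C --f--> C
  C --f--> C
Final state: C
Accept states: {C, D}
Yes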